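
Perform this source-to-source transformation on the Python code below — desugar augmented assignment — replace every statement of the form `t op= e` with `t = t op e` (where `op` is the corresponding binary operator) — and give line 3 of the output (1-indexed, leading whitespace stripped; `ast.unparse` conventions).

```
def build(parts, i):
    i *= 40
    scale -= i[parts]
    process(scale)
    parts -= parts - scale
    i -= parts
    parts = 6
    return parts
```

Transformed code:
def build(parts, i):
    i = i * 40
    scale = scale - i[parts]
    process(scale)
    parts = parts - (parts - scale)
    i = i - parts
    parts = 6
    return parts

scale = scale - i[parts]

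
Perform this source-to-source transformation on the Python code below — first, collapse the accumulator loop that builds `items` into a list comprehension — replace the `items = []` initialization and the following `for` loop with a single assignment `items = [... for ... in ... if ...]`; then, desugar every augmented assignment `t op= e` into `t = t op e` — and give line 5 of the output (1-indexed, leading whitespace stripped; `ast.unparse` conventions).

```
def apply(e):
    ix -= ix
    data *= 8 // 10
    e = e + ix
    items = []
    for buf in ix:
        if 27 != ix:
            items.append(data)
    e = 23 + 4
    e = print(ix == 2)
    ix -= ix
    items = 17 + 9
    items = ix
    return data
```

items = [data for buf in ix if 27 != ix]

Transformed code:
def apply(e):
    ix = ix - ix
    data = data * (8 // 10)
    e = e + ix
    items = [data for buf in ix if 27 != ix]
    e = 23 + 4
    e = print(ix == 2)
    ix = ix - ix
    items = 17 + 9
    items = ix
    return data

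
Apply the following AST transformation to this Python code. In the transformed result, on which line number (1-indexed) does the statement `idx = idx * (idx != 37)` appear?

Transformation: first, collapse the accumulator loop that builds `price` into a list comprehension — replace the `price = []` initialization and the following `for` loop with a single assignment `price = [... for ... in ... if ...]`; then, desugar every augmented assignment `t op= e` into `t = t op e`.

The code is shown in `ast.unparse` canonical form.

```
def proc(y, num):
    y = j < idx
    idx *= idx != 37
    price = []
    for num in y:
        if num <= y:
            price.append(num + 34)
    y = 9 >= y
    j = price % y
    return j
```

3

Transformed code:
def proc(y, num):
    y = j < idx
    idx = idx * (idx != 37)
    price = [num + 34 for num in y if num <= y]
    y = 9 >= y
    j = price % y
    return j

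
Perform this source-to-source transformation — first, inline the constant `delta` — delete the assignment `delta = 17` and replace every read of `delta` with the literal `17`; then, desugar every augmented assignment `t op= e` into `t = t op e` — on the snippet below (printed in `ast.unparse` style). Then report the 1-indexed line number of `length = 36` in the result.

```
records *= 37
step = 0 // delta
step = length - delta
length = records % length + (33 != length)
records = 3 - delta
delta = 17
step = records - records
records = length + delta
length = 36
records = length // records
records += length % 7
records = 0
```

8

Transformed code:
records = records * 37
step = 0 // 17
step = length - 17
length = records % length + (33 != length)
records = 3 - 17
step = records - records
records = length + 17
length = 36
records = length // records
records = records + length % 7
records = 0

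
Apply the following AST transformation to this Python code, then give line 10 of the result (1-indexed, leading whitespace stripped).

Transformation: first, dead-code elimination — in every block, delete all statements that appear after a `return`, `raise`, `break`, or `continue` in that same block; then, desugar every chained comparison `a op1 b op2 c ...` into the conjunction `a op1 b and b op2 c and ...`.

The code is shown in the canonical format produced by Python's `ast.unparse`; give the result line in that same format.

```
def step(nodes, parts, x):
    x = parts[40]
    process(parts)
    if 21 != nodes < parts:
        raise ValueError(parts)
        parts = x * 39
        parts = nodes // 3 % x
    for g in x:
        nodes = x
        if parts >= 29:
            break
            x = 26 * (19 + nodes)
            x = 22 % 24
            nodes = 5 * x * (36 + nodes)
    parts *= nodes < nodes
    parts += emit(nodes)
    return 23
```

Transformed code:
def step(nodes, parts, x):
    x = parts[40]
    process(parts)
    if 21 != nodes and nodes < parts:
        raise ValueError(parts)
    for g in x:
        nodes = x
        if parts >= 29:
            break
    parts *= nodes < nodes
    parts += emit(nodes)
    return 23

parts *= nodes < nodes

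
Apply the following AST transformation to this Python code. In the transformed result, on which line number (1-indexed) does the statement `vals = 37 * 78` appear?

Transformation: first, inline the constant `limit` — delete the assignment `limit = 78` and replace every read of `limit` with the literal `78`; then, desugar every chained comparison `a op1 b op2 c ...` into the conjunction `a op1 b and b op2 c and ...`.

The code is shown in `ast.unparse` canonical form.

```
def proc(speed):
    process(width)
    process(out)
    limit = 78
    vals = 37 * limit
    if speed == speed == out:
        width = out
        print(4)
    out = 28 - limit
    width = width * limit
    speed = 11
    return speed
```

Transformed code:
def proc(speed):
    process(width)
    process(out)
    vals = 37 * 78
    if speed == speed and speed == out:
        width = out
        print(4)
    out = 28 - 78
    width = width * 78
    speed = 11
    return speed

4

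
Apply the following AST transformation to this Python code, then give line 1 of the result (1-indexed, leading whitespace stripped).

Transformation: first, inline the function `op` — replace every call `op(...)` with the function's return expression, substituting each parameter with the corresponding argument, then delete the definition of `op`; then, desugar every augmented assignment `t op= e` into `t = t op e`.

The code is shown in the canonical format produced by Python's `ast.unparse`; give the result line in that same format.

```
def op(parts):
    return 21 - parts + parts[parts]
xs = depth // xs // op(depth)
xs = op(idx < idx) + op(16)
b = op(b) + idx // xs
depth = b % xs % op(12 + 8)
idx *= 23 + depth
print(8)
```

xs = depth // xs // (21 - depth + depth[depth])

Transformed code:
xs = depth // xs // (21 - depth + depth[depth])
xs = 21 - (idx < idx) + (idx < idx)[idx < idx] + (21 - 16 + 16[16])
b = 21 - b + b[b] + idx // xs
depth = b % xs % (21 - (12 + 8) + (12 + 8)[12 + 8])
idx = idx * (23 + depth)
print(8)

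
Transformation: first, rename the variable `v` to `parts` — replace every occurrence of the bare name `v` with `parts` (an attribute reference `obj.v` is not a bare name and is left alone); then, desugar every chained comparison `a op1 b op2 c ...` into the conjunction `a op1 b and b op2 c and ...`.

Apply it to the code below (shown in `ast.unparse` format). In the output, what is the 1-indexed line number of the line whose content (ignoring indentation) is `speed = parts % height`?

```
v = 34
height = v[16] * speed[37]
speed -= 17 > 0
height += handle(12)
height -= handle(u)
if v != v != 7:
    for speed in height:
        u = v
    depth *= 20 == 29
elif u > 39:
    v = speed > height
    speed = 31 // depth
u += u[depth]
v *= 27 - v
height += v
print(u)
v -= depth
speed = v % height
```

18

Transformed code:
parts = 34
height = parts[16] * speed[37]
speed -= 17 > 0
height += handle(12)
height -= handle(u)
if parts != parts and parts != 7:
    for speed in height:
        u = parts
    depth *= 20 == 29
elif u > 39:
    parts = speed > height
    speed = 31 // depth
u += u[depth]
parts *= 27 - parts
height += parts
print(u)
parts -= depth
speed = parts % height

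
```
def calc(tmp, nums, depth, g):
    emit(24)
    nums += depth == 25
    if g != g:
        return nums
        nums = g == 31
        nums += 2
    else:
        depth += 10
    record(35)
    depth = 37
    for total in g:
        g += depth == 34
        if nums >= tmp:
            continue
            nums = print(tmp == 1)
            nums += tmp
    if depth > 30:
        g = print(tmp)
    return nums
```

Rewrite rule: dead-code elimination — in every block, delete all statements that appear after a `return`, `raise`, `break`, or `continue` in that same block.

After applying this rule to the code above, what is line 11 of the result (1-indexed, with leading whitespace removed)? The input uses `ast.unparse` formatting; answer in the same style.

g += depth == 34

Transformed code:
def calc(tmp, nums, depth, g):
    emit(24)
    nums += depth == 25
    if g != g:
        return nums
    else:
        depth += 10
    record(35)
    depth = 37
    for total in g:
        g += depth == 34
        if nums >= tmp:
            continue
    if depth > 30:
        g = print(tmp)
    return nums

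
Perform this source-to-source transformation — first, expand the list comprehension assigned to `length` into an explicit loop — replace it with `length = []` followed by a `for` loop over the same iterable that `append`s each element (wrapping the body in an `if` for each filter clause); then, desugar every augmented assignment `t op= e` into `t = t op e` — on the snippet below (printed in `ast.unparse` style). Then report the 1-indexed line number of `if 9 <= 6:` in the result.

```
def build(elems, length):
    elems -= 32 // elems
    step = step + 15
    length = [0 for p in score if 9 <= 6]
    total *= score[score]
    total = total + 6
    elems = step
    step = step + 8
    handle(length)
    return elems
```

Transformed code:
def build(elems, length):
    elems = elems - 32 // elems
    step = step + 15
    length = []
    for p in score:
        if 9 <= 6:
            length.append(0)
    total = total * score[score]
    total = total + 6
    elems = step
    step = step + 8
    handle(length)
    return elems

6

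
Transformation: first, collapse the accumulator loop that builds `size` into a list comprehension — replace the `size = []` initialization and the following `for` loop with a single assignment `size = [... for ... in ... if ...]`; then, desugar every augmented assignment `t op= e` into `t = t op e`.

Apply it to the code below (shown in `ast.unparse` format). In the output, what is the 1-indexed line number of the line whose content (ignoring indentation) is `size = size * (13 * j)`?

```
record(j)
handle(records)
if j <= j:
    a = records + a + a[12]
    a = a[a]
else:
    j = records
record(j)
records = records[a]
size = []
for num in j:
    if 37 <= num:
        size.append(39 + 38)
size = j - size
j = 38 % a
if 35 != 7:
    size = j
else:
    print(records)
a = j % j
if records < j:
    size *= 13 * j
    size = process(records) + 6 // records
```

Transformed code:
record(j)
handle(records)
if j <= j:
    a = records + a + a[12]
    a = a[a]
else:
    j = records
record(j)
records = records[a]
size = [39 + 38 for num in j if 37 <= num]
size = j - size
j = 38 % a
if 35 != 7:
    size = j
else:
    print(records)
a = j % j
if records < j:
    size = size * (13 * j)
    size = process(records) + 6 // records

19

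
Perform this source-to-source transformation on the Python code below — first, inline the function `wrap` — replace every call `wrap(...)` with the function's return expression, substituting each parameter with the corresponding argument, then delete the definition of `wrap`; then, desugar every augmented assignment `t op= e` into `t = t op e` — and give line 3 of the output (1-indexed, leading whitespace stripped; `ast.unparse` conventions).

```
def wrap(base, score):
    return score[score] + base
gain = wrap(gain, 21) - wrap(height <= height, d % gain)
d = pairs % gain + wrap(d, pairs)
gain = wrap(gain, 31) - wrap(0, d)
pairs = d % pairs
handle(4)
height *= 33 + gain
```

Transformed code:
gain = 21[21] + gain - ((d % gain)[d % gain] + (height <= height))
d = pairs % gain + (pairs[pairs] + d)
gain = 31[31] + gain - (d[d] + 0)
pairs = d % pairs
handle(4)
height = height * (33 + gain)

gain = 31[31] + gain - (d[d] + 0)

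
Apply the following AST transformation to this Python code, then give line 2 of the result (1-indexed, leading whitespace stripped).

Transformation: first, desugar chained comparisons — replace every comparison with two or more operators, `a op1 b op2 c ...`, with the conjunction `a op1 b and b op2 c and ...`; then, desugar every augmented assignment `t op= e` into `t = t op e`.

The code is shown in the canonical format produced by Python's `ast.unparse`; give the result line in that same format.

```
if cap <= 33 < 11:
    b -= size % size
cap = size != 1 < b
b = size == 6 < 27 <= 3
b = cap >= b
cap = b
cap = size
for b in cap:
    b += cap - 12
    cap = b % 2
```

b = b - size % size

Transformed code:
if cap <= 33 and 33 < 11:
    b = b - size % size
cap = size != 1 and 1 < b
b = size == 6 and 6 < 27 and (27 <= 3)
b = cap >= b
cap = b
cap = size
for b in cap:
    b = b + (cap - 12)
    cap = b % 2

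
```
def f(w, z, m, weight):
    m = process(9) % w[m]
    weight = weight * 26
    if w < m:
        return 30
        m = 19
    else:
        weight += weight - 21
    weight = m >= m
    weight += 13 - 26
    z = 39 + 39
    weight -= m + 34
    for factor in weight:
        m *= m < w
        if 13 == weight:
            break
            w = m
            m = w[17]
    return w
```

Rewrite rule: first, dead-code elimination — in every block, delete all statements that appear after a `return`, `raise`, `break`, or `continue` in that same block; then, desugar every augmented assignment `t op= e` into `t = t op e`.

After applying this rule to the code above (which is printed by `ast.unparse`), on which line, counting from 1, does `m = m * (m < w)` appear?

Transformed code:
def f(w, z, m, weight):
    m = process(9) % w[m]
    weight = weight * 26
    if w < m:
        return 30
    else:
        weight = weight + (weight - 21)
    weight = m >= m
    weight = weight + (13 - 26)
    z = 39 + 39
    weight = weight - (m + 34)
    for factor in weight:
        m = m * (m < w)
        if 13 == weight:
            break
    return w

13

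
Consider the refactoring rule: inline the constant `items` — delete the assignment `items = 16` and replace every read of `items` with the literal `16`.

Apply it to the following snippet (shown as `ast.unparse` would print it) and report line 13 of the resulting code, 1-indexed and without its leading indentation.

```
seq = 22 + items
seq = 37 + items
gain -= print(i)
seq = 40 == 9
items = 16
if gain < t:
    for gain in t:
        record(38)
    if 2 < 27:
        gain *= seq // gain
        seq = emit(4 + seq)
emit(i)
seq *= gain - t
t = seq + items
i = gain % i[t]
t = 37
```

t = seq + 16

Transformed code:
seq = 22 + 16
seq = 37 + 16
gain -= print(i)
seq = 40 == 9
if gain < t:
    for gain in t:
        record(38)
    if 2 < 27:
        gain *= seq // gain
        seq = emit(4 + seq)
emit(i)
seq *= gain - t
t = seq + 16
i = gain % i[t]
t = 37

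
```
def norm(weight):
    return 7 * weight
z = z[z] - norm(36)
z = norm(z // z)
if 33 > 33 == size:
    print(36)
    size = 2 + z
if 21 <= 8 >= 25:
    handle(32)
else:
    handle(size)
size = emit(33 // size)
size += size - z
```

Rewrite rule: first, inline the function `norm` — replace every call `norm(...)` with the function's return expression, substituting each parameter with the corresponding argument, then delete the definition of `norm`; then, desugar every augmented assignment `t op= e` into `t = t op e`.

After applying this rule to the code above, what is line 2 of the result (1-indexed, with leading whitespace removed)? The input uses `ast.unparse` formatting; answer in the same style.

Transformed code:
z = z[z] - 7 * 36
z = 7 * (z // z)
if 33 > 33 == size:
    print(36)
    size = 2 + z
if 21 <= 8 >= 25:
    handle(32)
else:
    handle(size)
size = emit(33 // size)
size = size + (size - z)

z = 7 * (z // z)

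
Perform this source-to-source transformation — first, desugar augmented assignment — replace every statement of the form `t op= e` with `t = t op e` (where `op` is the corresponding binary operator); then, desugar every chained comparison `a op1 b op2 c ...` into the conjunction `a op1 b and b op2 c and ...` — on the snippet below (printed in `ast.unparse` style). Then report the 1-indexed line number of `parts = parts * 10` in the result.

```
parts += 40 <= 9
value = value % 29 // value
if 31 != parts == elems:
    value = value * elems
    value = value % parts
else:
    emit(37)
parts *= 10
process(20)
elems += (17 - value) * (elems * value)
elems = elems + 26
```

8

Transformed code:
parts = parts + (40 <= 9)
value = value % 29 // value
if 31 != parts and parts == elems:
    value = value * elems
    value = value % parts
else:
    emit(37)
parts = parts * 10
process(20)
elems = elems + (17 - value) * (elems * value)
elems = elems + 26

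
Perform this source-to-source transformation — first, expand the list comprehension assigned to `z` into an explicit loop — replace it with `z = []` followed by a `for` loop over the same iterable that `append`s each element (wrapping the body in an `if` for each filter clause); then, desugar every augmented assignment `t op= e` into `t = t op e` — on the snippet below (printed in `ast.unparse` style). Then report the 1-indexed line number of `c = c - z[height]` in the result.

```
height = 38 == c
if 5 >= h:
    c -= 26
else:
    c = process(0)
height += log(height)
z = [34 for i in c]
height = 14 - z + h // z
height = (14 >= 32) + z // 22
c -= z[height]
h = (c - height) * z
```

12

Transformed code:
height = 38 == c
if 5 >= h:
    c = c - 26
else:
    c = process(0)
height = height + log(height)
z = []
for i in c:
    z.append(34)
height = 14 - z + h // z
height = (14 >= 32) + z // 22
c = c - z[height]
h = (c - height) * z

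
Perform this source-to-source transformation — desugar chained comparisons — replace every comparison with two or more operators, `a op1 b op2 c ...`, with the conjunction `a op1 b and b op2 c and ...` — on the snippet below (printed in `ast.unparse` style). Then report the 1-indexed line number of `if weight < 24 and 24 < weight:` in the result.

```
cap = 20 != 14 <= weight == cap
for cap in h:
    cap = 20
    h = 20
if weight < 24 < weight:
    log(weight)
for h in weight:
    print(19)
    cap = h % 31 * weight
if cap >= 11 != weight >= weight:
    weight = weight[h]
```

Transformed code:
cap = 20 != 14 and 14 <= weight and (weight == cap)
for cap in h:
    cap = 20
    h = 20
if weight < 24 and 24 < weight:
    log(weight)
for h in weight:
    print(19)
    cap = h % 31 * weight
if cap >= 11 and 11 != weight and (weight >= weight):
    weight = weight[h]

5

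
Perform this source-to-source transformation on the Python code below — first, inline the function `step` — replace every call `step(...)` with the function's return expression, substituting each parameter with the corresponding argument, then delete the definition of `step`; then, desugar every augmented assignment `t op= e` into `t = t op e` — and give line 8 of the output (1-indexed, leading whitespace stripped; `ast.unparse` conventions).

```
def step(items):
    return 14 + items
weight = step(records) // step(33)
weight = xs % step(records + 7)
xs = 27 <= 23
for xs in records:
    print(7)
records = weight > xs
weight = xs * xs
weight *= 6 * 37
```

weight = weight * (6 * 37)

Transformed code:
weight = (14 + records) // (14 + 33)
weight = xs % (14 + (records + 7))
xs = 27 <= 23
for xs in records:
    print(7)
records = weight > xs
weight = xs * xs
weight = weight * (6 * 37)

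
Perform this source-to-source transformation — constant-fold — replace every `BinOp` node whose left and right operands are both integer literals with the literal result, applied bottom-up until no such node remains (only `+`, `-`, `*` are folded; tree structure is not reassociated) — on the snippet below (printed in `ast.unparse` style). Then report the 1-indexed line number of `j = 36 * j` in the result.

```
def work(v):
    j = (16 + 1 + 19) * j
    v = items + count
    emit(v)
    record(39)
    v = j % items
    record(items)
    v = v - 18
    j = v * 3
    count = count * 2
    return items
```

2

Transformed code:
def work(v):
    j = 36 * j
    v = items + count
    emit(v)
    record(39)
    v = j % items
    record(items)
    v = v - 18
    j = v * 3
    count = count * 2
    return items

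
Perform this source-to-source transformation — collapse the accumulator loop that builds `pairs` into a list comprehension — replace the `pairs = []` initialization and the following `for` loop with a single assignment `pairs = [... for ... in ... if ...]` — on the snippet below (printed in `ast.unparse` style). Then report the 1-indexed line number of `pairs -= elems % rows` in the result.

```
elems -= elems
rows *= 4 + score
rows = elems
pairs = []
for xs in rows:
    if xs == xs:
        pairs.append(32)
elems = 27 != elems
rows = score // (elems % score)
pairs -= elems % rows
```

7

Transformed code:
elems -= elems
rows *= 4 + score
rows = elems
pairs = [32 for xs in rows if xs == xs]
elems = 27 != elems
rows = score // (elems % score)
pairs -= elems % rows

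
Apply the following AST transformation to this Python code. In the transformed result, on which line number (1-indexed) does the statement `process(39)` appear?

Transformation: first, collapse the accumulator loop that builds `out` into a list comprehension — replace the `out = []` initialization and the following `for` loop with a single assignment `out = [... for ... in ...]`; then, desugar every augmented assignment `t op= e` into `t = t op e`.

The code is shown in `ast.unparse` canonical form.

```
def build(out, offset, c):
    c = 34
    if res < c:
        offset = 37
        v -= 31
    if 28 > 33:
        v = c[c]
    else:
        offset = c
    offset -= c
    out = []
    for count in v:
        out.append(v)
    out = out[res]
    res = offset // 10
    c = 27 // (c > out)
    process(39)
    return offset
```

Transformed code:
def build(out, offset, c):
    c = 34
    if res < c:
        offset = 37
        v = v - 31
    if 28 > 33:
        v = c[c]
    else:
        offset = c
    offset = offset - c
    out = [v for count in v]
    out = out[res]
    res = offset // 10
    c = 27 // (c > out)
    process(39)
    return offset

15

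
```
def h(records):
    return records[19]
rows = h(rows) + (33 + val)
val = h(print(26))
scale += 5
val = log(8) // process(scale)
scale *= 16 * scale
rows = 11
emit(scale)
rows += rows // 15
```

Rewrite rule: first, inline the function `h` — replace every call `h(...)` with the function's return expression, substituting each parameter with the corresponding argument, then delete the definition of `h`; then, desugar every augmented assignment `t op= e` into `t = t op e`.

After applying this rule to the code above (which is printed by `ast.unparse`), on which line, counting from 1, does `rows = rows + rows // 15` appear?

Transformed code:
rows = rows[19] + (33 + val)
val = print(26)[19]
scale = scale + 5
val = log(8) // process(scale)
scale = scale * (16 * scale)
rows = 11
emit(scale)
rows = rows + rows // 15

8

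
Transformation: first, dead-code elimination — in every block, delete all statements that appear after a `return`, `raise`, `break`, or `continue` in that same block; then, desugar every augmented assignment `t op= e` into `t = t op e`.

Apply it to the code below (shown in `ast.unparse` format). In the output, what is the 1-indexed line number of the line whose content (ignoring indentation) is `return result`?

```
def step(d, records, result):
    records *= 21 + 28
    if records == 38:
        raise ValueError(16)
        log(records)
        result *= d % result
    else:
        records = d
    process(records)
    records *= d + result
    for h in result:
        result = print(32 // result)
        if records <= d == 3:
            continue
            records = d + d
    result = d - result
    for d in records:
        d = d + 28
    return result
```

Transformed code:
def step(d, records, result):
    records = records * (21 + 28)
    if records == 38:
        raise ValueError(16)
    else:
        records = d
    process(records)
    records = records * (d + result)
    for h in result:
        result = print(32 // result)
        if records <= d == 3:
            continue
    result = d - result
    for d in records:
        d = d + 28
    return result

16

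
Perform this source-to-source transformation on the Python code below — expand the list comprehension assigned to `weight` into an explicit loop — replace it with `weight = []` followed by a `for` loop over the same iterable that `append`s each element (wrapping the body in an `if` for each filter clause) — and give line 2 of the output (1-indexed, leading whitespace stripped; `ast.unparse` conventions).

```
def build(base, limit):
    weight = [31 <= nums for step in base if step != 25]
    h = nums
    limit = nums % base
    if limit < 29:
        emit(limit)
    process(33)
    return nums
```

weight = []

Transformed code:
def build(base, limit):
    weight = []
    for step in base:
        if step != 25:
            weight.append(31 <= nums)
    h = nums
    limit = nums % base
    if limit < 29:
        emit(limit)
    process(33)
    return nums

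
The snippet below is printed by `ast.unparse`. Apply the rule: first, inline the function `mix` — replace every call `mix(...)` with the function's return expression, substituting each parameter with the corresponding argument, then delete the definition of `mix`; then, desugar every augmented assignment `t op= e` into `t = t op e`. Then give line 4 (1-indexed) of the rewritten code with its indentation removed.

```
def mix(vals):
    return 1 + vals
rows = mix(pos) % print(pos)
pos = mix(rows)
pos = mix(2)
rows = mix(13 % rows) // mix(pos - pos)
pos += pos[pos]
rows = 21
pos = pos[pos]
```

rows = (1 + 13 % rows) // (1 + (pos - pos))

Transformed code:
rows = (1 + pos) % print(pos)
pos = 1 + rows
pos = 1 + 2
rows = (1 + 13 % rows) // (1 + (pos - pos))
pos = pos + pos[pos]
rows = 21
pos = pos[pos]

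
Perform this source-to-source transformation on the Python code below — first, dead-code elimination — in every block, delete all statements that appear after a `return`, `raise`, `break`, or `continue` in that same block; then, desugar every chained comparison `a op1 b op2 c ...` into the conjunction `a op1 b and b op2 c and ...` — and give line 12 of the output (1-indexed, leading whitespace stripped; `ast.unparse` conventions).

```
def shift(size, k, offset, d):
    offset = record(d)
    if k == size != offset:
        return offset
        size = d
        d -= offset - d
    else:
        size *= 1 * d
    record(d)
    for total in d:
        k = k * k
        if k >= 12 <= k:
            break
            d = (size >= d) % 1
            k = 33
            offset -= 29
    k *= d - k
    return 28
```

k *= d - k

Transformed code:
def shift(size, k, offset, d):
    offset = record(d)
    if k == size and size != offset:
        return offset
    else:
        size *= 1 * d
    record(d)
    for total in d:
        k = k * k
        if k >= 12 and 12 <= k:
            break
    k *= d - k
    return 28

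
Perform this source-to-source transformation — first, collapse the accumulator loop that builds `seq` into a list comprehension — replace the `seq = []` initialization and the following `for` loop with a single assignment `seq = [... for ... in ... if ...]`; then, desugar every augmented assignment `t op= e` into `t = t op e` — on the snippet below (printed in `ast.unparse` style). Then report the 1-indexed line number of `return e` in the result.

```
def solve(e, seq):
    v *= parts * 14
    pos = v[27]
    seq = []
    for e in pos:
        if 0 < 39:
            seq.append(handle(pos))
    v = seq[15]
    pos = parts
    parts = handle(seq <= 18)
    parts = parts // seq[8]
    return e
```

Transformed code:
def solve(e, seq):
    v = v * (parts * 14)
    pos = v[27]
    seq = [handle(pos) for e in pos if 0 < 39]
    v = seq[15]
    pos = parts
    parts = handle(seq <= 18)
    parts = parts // seq[8]
    return e

9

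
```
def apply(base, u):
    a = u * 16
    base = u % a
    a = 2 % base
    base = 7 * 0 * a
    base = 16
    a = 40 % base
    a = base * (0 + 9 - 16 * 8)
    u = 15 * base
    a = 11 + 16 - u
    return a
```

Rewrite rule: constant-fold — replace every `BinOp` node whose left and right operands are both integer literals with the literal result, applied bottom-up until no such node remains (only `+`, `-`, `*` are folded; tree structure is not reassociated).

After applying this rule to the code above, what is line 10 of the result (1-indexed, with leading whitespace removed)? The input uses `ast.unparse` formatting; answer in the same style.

Transformed code:
def apply(base, u):
    a = u * 16
    base = u % a
    a = 2 % base
    base = 0 * a
    base = 16
    a = 40 % base
    a = base * -119
    u = 15 * base
    a = 27 - u
    return a

a = 27 - u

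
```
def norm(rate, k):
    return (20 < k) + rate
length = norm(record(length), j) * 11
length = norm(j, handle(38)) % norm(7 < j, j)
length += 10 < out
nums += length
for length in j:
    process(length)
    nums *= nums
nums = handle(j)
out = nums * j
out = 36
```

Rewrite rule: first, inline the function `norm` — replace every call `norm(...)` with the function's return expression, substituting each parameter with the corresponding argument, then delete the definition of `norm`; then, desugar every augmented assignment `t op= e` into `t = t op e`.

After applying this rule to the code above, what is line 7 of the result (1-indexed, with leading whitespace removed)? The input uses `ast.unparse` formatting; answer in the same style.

nums = nums * nums

Transformed code:
length = ((20 < j) + record(length)) * 11
length = ((20 < handle(38)) + j) % ((20 < j) + (7 < j))
length = length + (10 < out)
nums = nums + length
for length in j:
    process(length)
    nums = nums * nums
nums = handle(j)
out = nums * j
out = 36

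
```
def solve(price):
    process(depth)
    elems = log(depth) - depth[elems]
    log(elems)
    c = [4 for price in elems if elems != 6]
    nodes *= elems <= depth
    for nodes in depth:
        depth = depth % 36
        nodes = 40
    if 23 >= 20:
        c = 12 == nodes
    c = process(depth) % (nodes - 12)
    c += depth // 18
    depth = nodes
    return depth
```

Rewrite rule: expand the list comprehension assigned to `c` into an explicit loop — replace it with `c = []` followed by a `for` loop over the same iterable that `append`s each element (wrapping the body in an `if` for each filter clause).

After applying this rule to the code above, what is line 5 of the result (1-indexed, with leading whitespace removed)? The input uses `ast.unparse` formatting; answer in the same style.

Transformed code:
def solve(price):
    process(depth)
    elems = log(depth) - depth[elems]
    log(elems)
    c = []
    for price in elems:
        if elems != 6:
            c.append(4)
    nodes *= elems <= depth
    for nodes in depth:
        depth = depth % 36
        nodes = 40
    if 23 >= 20:
        c = 12 == nodes
    c = process(depth) % (nodes - 12)
    c += depth // 18
    depth = nodes
    return depth

c = []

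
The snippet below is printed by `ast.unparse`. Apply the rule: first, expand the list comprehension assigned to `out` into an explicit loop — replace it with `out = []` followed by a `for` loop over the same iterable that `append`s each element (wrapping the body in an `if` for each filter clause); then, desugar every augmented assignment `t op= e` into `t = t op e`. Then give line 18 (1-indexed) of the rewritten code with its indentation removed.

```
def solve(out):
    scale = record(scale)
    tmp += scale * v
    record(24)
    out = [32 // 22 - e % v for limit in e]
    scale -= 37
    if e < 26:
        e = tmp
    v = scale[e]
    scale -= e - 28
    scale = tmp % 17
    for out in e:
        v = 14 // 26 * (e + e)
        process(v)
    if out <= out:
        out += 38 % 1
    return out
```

out = out + 38 % 1

Transformed code:
def solve(out):
    scale = record(scale)
    tmp = tmp + scale * v
    record(24)
    out = []
    for limit in e:
        out.append(32 // 22 - e % v)
    scale = scale - 37
    if e < 26:
        e = tmp
    v = scale[e]
    scale = scale - (e - 28)
    scale = tmp % 17
    for out in e:
        v = 14 // 26 * (e + e)
        process(v)
    if out <= out:
        out = out + 38 % 1
    return out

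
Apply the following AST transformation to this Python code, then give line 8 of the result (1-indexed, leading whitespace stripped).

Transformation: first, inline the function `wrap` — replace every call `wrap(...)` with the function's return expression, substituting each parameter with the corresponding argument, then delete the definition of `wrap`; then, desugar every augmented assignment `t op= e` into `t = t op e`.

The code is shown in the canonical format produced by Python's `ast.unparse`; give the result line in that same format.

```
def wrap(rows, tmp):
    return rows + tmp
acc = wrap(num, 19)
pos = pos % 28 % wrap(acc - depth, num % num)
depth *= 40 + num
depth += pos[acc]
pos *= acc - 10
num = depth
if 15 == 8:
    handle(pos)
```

handle(pos)

Transformed code:
acc = num + 19
pos = pos % 28 % (acc - depth + num % num)
depth = depth * (40 + num)
depth = depth + pos[acc]
pos = pos * (acc - 10)
num = depth
if 15 == 8:
    handle(pos)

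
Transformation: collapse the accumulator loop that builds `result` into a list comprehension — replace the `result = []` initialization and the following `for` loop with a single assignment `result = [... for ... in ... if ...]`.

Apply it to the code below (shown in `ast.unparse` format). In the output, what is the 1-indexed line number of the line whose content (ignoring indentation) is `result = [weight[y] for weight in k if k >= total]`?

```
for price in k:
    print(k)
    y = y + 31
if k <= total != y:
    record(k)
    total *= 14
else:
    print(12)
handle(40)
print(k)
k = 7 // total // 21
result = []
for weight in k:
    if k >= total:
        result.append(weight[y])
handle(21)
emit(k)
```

Transformed code:
for price in k:
    print(k)
    y = y + 31
if k <= total != y:
    record(k)
    total *= 14
else:
    print(12)
handle(40)
print(k)
k = 7 // total // 21
result = [weight[y] for weight in k if k >= total]
handle(21)
emit(k)

12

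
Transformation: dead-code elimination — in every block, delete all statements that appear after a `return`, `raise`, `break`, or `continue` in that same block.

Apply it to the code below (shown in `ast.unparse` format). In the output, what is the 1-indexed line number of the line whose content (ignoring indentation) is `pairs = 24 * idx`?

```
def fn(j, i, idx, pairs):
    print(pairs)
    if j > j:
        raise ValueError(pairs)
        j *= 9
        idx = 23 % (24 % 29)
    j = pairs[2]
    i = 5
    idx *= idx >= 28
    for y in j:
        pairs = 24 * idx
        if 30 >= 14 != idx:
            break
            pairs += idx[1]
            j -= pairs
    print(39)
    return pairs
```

Transformed code:
def fn(j, i, idx, pairs):
    print(pairs)
    if j > j:
        raise ValueError(pairs)
    j = pairs[2]
    i = 5
    idx *= idx >= 28
    for y in j:
        pairs = 24 * idx
        if 30 >= 14 != idx:
            break
    print(39)
    return pairs

9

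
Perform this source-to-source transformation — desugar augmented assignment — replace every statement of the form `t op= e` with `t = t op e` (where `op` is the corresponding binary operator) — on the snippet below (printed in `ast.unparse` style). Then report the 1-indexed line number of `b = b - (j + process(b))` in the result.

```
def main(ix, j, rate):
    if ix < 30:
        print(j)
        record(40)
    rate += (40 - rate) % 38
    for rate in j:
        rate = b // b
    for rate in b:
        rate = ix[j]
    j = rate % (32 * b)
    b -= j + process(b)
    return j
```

11

Transformed code:
def main(ix, j, rate):
    if ix < 30:
        print(j)
        record(40)
    rate = rate + (40 - rate) % 38
    for rate in j:
        rate = b // b
    for rate in b:
        rate = ix[j]
    j = rate % (32 * b)
    b = b - (j + process(b))
    return j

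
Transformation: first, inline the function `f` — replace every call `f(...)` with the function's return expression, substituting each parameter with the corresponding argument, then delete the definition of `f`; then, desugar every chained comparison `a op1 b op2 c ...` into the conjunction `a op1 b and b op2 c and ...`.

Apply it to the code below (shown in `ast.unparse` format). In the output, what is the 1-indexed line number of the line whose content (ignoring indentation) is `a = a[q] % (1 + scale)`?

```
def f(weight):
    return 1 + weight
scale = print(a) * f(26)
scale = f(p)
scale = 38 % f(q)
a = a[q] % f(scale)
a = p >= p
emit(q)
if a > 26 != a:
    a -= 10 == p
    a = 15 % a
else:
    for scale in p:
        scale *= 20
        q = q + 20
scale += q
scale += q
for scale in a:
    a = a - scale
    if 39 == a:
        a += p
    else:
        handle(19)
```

Transformed code:
scale = print(a) * (1 + 26)
scale = 1 + p
scale = 38 % (1 + q)
a = a[q] % (1 + scale)
a = p >= p
emit(q)
if a > 26 and 26 != a:
    a -= 10 == p
    a = 15 % a
else:
    for scale in p:
        scale *= 20
        q = q + 20
scale += q
scale += q
for scale in a:
    a = a - scale
    if 39 == a:
        a += p
    else:
        handle(19)

4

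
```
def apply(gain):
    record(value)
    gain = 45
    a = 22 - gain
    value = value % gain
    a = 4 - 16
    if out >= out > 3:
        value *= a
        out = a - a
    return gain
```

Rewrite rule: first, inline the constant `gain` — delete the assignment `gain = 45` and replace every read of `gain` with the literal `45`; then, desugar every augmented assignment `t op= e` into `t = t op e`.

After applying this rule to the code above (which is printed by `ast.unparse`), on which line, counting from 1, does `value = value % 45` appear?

4

Transformed code:
def apply(gain):
    record(value)
    a = 22 - 45
    value = value % 45
    a = 4 - 16
    if out >= out > 3:
        value = value * a
        out = a - a
    return 45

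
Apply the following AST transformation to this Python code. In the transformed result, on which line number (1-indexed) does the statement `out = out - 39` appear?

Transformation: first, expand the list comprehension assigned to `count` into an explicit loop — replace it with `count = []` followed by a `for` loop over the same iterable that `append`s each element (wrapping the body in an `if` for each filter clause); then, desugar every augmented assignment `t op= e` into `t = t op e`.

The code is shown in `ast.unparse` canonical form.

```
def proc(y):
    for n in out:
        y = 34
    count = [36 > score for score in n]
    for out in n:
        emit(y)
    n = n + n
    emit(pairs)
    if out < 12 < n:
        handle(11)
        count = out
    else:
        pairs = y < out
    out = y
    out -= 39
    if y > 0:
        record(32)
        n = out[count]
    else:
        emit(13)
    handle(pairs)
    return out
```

17

Transformed code:
def proc(y):
    for n in out:
        y = 34
    count = []
    for score in n:
        count.append(36 > score)
    for out in n:
        emit(y)
    n = n + n
    emit(pairs)
    if out < 12 < n:
        handle(11)
        count = out
    else:
        pairs = y < out
    out = y
    out = out - 39
    if y > 0:
        record(32)
        n = out[count]
    else:
        emit(13)
    handle(pairs)
    return out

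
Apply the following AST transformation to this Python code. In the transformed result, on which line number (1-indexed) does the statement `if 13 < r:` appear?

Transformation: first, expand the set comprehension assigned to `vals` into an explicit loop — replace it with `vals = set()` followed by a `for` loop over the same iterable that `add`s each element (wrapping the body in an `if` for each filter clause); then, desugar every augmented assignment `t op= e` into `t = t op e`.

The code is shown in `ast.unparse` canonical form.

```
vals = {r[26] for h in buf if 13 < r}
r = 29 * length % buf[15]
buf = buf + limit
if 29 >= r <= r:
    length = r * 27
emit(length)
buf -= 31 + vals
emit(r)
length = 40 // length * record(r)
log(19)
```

3

Transformed code:
vals = set()
for h in buf:
    if 13 < r:
        vals.add(r[26])
r = 29 * length % buf[15]
buf = buf + limit
if 29 >= r <= r:
    length = r * 27
emit(length)
buf = buf - (31 + vals)
emit(r)
length = 40 // length * record(r)
log(19)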